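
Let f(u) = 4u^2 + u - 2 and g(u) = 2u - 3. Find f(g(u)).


Substitute g(u) into f:
f(g(u)) = 4*(2u - 3)^2 + 1*(2u - 3) + (-2)
(2u - 3)^2 = 4u^2 - 12u + 9
Expand and combine: 16u^2 - 46u + 31


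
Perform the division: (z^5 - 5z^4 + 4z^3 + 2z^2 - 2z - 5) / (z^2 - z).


(z^5 - 5z^4 + 4z^3 + 2z^2 - 2z - 5) / (z^2 - z)
Step 1: z^3 * (z^2 - z) = z^5 - z^4; subtract.
Step 2: -4z^2 * (z^2 - z) = -4z^4 + 4z^3; subtract.
Step 3: 0 * (z^2 - z) = 0; subtract.
Step 4: 2 * (z^2 - z) = 2z^2 - 2z; subtract.
Quotient: z^3 - 4z^2 + 2, Remainder: -5


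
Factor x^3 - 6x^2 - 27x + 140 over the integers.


Try integer roots (divisors of 140). x=-5: p(-5)=0.
Divide out (x + 5): quotient is x^2 - 11x + 28.
Factor the quadratic: (x - 7)(x - 4)
Result: (x + 5)(x - 7)(x - 4)


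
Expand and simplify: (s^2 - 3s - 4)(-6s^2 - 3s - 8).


Distribute each term of the first polynomial:
  (s^2)(-6s^2 - 3s - 8) = -6s^4 - 3s^3 - 8s^2
  (-3s)(-6s^2 - 3s - 8) = 18s^3 + 9s^2 + 24s
  (-4)(-6s^2 - 3s - 8) = 24s^2 + 12s + 32
Sum: -6s^4 + 15s^3 + 25s^2 + 36s + 32


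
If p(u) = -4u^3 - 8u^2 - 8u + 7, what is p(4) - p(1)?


p(4) = -409
p(1) = -13
p(4) - p(1) = -409 + 13 = -396


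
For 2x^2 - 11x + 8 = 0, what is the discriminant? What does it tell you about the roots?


D = b^2 - 4ac = (-11)^2 - 4(2)(8) = 121 - 64 = 57
Since D > 0: two distinct irrational roots


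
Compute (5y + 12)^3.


Expand (5y + 12)^3 by repeated multiplication:
  (5y + 12)^2 = 25y^2 + 120y + 144
= 125y^3 + 900y^2 + 2160y + 1728


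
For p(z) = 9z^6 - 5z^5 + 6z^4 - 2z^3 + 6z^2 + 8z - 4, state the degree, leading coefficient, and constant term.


Highest power of z is 6, with coefficient 9. Constant term is -4.
Degree = 6, leading coefficient = 9, constant term = -4


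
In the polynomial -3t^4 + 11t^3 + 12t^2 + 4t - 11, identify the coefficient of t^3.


Read off the coefficient of t^3: 11


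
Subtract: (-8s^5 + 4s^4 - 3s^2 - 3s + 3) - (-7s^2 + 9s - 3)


Distribute the minus sign:
  (-8s^5 + 4s^4 - 3s^2 - 3s + 3)
- (-7s^2 + 9s - 3)
Negate second polynomial: 7s^2 - 9s + 3
Add: -8s^5 + 4s^4 + 4s^2 - 12s + 6


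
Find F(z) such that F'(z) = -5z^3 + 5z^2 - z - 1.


Reverse power rule on each term:
  ∫ -5z^3 dz = -(5/4)z^4
  ∫ 5z^2 dz = (5/3)z^3
  ∫ -z dz = -(1/2)z^2
  ∫ -1 dz = -z
F(z) = -(5/4)z^4 + (5/3)z^3 - (1/2)z^2 - z + C


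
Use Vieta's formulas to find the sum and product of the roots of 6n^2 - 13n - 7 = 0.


For an^2+bn+c=0: sum = -b/a, product = c/a.
a=6, b=-13, c=-7
Sum = -(-13)/6 = 13/6
Product = (-7)/6 = -7/6


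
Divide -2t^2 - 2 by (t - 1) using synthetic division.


Synthetic division with c = 1. Coefficients: -2, 0, -2
Bring down -2.
  -2 * 1 = -2; -2 + 0 = -2
  -2 * 1 = -2; -2 - 2 = -4
Quotient: -2t - 2, Remainder: -4


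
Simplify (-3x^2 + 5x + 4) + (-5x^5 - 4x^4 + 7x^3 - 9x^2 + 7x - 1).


Align terms by degree and add:
  -3x^2 + 5x + 4
  -5x^5 - 4x^4 + 7x^3 - 9x^2 + 7x - 1
= -5x^5 - 4x^4 + 7x^3 - 12x^2 + 12x + 3


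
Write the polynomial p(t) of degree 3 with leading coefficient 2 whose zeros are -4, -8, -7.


p(t) = 2(t + 4)(t + 8)(t + 7)
Expand: 2t^3 + 38t^2 + 232t + 448


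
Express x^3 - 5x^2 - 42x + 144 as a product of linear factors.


Try integer roots (divisors of 144). x=8: p(8)=0.
Divide out (x - 8): quotient is x^2 + 3x - 18.
Factor the quadratic: (x - 3)(x + 6)
Result: (x - 8)(x - 3)(x + 6)


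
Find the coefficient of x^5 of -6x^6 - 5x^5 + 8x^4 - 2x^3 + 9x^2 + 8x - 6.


Read off the coefficient of x^5: -5


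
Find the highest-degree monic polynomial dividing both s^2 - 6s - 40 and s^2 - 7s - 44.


Factor each:
  s^2 - 6s - 40 = (s + 4)(s - 10)
  s^2 - 7s - 44 = (s + 4)(s - 11)
Common monic factor: s + 4


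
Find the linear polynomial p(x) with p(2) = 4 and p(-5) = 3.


p(x) = mx + b. Using p(2)=4, p(-5)=3:
m = (4 - 3)/(2 + 5) = 1/7 = 1/7
b = 4 - m*(2) = 4 - 2/7 = 26/7
p(x) = (1/7)x + (26/7)


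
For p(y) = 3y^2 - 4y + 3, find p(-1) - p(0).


p(-1) = 10
p(0) = 3
p(-1) - p(0) = 10 - 3 = 7


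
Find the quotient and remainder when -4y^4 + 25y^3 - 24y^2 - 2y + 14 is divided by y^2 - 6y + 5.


(-4y^4 + 25y^3 - 24y^2 - 2y + 14) / (y^2 - 6y + 5)
Step 1: -4y^2 * (y^2 - 6y + 5) = -4y^4 + 24y^3 - 20y^2; subtract.
Step 2: y * (y^2 - 6y + 5) = y^3 - 6y^2 + 5y; subtract.
Step 3: 2 * (y^2 - 6y + 5) = 2y^2 - 12y + 10; subtract.
Quotient: -4y^2 + y + 2, Remainder: 5y + 4


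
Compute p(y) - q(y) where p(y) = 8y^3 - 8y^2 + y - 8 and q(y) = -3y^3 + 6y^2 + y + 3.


Distribute the minus sign:
  (8y^3 - 8y^2 + y - 8)
- (-3y^3 + 6y^2 + y + 3)
Negate second polynomial: 3y^3 - 6y^2 - y - 3
Add: 11y^3 - 14y^2 - 11


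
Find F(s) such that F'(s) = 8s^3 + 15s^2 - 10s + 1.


Reverse power rule on each term:
  ∫ 8s^3 ds = 2s^4
  ∫ 15s^2 ds = 5s^3
  ∫ -10s ds = -5s^2
  ∫ 1 ds = s
F(s) = 2s^4 + 5s^3 - 5s^2 + s + C


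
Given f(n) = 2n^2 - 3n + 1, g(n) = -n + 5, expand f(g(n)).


Substitute g(n) into f:
f(g(n)) = 2*(-n + 5)^2 + (-3)*(-n + 5) + 1
(-n + 5)^2 = n^2 - 10n + 25
Expand and combine: 2n^2 - 17n + 36


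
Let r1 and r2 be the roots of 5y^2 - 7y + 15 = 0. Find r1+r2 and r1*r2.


For ay^2+by+c=0: sum = -b/a, product = c/a.
a=5, b=-7, c=15
Sum = -(-7)/5 = 7/5
Product = (15)/5 = 3


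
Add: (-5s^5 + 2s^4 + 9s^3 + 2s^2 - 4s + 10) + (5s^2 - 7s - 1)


Align terms by degree and add:
  -5s^5 + 2s^4 + 9s^3 + 2s^2 - 4s + 10
+ 5s^2 - 7s - 1
= -5s^5 + 2s^4 + 9s^3 + 7s^2 - 11s + 9


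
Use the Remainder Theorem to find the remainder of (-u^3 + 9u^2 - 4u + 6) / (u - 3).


By the Remainder Theorem, the remainder equals p(3):
  -1*(3)^3 = -27
  9*(3)^2 = 81
  -4*(3)^1 = -12
  constant: 6
Sum: -27 + 81 - 12 + 6 = 48


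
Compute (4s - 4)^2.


Expand (4s - 4)^2 by repeated multiplication:
= 16s^2 - 32s + 16


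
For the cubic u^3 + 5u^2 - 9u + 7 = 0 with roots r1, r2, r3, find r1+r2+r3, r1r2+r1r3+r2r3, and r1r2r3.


Monic cubic u^3+bu^2+cu+d=0: sum=-b, pairwise sum=c, product=-d.
b=5, c=-9, d=7
r1+r2+r3 = -5
r1r2+r1r3+r2r3 = -9
r1r2r3 = -7


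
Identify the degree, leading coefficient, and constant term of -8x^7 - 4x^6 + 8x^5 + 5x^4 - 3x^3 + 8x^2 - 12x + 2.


Highest power of x is 7, with coefficient -8. Constant term is 2.
Degree = 7, leading coefficient = -8, constant term = 2


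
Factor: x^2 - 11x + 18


Roots satisfy r1 + r2 = -b/a = 11 and r1*r2 = c/a = 18.
So r1 = 9, r2 = 2.
x^2 - 11x + 18 = (x - r1)(x - r2) = (x - 9)(x - 2)


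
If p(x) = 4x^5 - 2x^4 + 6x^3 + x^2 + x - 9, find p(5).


Using direct substitution:
  4 * (5)^5 = 12500
  -2 * (5)^4 = -1250
  6 * (5)^3 = 750
  1 * (5)^2 = 25
  1 * (5)^1 = 5
  constant: -9
Sum = 12500 - 1250 + 750 + 25 + 5 - 9 = 12021


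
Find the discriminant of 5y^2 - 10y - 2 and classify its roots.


D = b^2 - 4ac = (-10)^2 - 4(5)(-2) = 100 + 40 = 140
Since D > 0: two distinct irrational roots


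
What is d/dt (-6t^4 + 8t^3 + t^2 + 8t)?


Apply the power rule term by term:
  d/dt(-6t^4) = -24t^3
  d/dt(8t^3) = 24t^2
  d/dt(t^2) = 2t
  d/dt(8t) = 8
p'(t) = -24t^3 + 24t^2 + 2t + 8


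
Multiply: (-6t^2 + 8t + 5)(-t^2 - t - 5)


Distribute each term of the first polynomial:
  (-6t^2)(-t^2 - t - 5) = 6t^4 + 6t^3 + 30t^2
  (8t)(-t^2 - t - 5) = -8t^3 - 8t^2 - 40t
  (5)(-t^2 - t - 5) = -5t^2 - 5t - 25
Sum: 6t^4 - 2t^3 + 17t^2 - 45t - 25


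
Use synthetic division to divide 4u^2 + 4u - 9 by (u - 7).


Synthetic division with c = 7. Coefficients: 4, 4, -9
Bring down 4.
  4 * 7 = 28; 28 + 4 = 32
  32 * 7 = 224; 224 - 9 = 215
Quotient: 4u + 32, Remainder: 215


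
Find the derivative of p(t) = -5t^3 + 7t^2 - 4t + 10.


Apply the power rule term by term:
  d/dt(-5t^3) = -15t^2
  d/dt(7t^2) = 14t
  d/dt(-4t) = -4
  d/dt(10) = 0
p'(t) = -15t^2 + 14t - 4


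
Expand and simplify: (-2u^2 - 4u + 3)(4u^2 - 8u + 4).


Distribute each term of the first polynomial:
  (-2u^2)(4u^2 - 8u + 4) = -8u^4 + 16u^3 - 8u^2
  (-4u)(4u^2 - 8u + 4) = -16u^3 + 32u^2 - 16u
  (3)(4u^2 - 8u + 4) = 12u^2 - 24u + 12
Sum: -8u^4 + 36u^2 - 40u + 12


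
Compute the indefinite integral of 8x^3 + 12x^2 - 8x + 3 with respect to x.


Reverse power rule on each term:
  ∫ 8x^3 dx = 2x^4
  ∫ 12x^2 dx = 4x^3
  ∫ -8x dx = -4x^2
  ∫ 3 dx = 3x
F(x) = 2x^4 + 4x^3 - 4x^2 + 3x + C


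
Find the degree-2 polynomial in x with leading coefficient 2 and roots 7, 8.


p(x) = 2(x - 7)(x - 8)
Expand: 2x^2 - 30x + 112


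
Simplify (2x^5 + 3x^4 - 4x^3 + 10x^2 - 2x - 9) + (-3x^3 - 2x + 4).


Align terms by degree and add:
  2x^5 + 3x^4 - 4x^3 + 10x^2 - 2x - 9
  -3x^3 - 2x + 4
= 2x^5 + 3x^4 - 7x^3 + 10x^2 - 4x - 5


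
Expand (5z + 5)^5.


Expand (5z + 5)^5 by repeated multiplication:
  (5z + 5)^2 = 25z^2 + 50z + 25
  (5z + 5)^3 = 125z^3 + 375z^2 + 375z + 125
  (5z + 5)^4 = 625z^4 + 2500z^3 + 3750z^2 + 2500z + 625
= 3125z^5 + 15625z^4 + 31250z^3 + 31250z^2 + 15625z + 3125


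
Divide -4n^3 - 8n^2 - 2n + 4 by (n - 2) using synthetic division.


Synthetic division with c = 2. Coefficients: -4, -8, -2, 4
Bring down -4.
  -4 * 2 = -8; -8 - 8 = -16
  -16 * 2 = -32; -32 - 2 = -34
  -34 * 2 = -68; -68 + 4 = -64
Quotient: -4n^2 - 16n - 34, Remainder: -64


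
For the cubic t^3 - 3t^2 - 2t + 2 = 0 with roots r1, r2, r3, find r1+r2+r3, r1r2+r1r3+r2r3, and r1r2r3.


Monic cubic t^3+bt^2+ct+d=0: sum=-b, pairwise sum=c, product=-d.
b=-3, c=-2, d=2
r1+r2+r3 = 3
r1r2+r1r3+r2r3 = -2
r1r2r3 = -2


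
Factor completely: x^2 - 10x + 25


Roots satisfy r1 + r2 = -b/a = 10 and r1*r2 = c/a = 25.
So r1 = 5, r2 = 5.
x^2 - 10x + 25 = (x - r1)(x - r2) = (x - 5)(x - 5)


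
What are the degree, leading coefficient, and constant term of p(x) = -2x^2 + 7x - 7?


Highest power of x is 2, with coefficient -2. Constant term is -7.
Degree = 2, leading coefficient = -2, constant term = -7


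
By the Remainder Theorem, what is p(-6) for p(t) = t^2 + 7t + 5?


By the Remainder Theorem, the remainder equals p(-6):
  1*(-6)^2 = 36
  7*(-6)^1 = -42
  constant: 5
Sum: 36 - 42 + 5 = -1


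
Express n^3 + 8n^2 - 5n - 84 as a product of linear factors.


Try integer roots (divisors of -84). n=3: p(3)=0.
Divide out (n - 3): quotient is n^2 + 11n + 28.
Factor the quadratic: (n + 7)(n + 4)
Result: (n - 3)(n + 7)(n + 4)


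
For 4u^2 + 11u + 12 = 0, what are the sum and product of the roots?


For au^2+bu+c=0: sum = -b/a, product = c/a.
a=4, b=11, c=12
Sum = -(11)/4 = -11/4
Product = (12)/4 = 3


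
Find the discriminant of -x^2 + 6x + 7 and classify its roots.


D = b^2 - 4ac = (6)^2 - 4(-1)(7) = 36 + 28 = 64
Since D > 0: two distinct rational roots


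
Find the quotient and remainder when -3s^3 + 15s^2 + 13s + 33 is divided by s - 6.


(-3s^3 + 15s^2 + 13s + 33) / (s - 6)
Step 1: -3s^2 * (s - 6) = -3s^3 + 18s^2; subtract.
Step 2: -3s * (s - 6) = -3s^2 + 18s; subtract.
Step 3: -5 * (s - 6) = -5s + 30; subtract.
Quotient: -3s^2 - 3s - 5, Remainder: 3


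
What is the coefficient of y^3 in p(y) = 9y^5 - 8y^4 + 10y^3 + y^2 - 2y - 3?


Read off the coefficient of y^3: 10


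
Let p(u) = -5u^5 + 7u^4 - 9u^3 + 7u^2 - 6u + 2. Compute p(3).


Using direct substitution:
  -5 * (3)^5 = -1215
  7 * (3)^4 = 567
  -9 * (3)^3 = -243
  7 * (3)^2 = 63
  -6 * (3)^1 = -18
  constant: 2
Sum = -1215 + 567 - 243 + 63 - 18 + 2 = -844


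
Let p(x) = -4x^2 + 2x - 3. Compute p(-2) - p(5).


p(-2) = -23
p(5) = -93
p(-2) - p(5) = -23 + 93 = 70


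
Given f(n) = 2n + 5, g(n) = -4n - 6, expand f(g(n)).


Substitute g(n) into f:
f(g(n)) = 2*(-4n - 6) + 5
Expand and combine: -8n - 7


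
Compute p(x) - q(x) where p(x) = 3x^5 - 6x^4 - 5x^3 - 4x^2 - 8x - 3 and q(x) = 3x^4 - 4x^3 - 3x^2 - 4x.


Distribute the minus sign:
  (3x^5 - 6x^4 - 5x^3 - 4x^2 - 8x - 3)
- (3x^4 - 4x^3 - 3x^2 - 4x)
Negate second polynomial: -3x^4 + 4x^3 + 3x^2 + 4x
Add: 3x^5 - 9x^4 - x^3 - x^2 - 4x - 3


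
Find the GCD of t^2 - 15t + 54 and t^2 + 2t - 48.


Factor each:
  t^2 - 15t + 54 = (t - 6)(t - 9)
  t^2 + 2t - 48 = (t - 6)(t + 8)
Common monic factor: t - 6


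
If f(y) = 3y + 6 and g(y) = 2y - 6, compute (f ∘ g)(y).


Substitute g(y) into f:
f(g(y)) = 3*(2y - 6) + 6
Expand and combine: 6y - 12


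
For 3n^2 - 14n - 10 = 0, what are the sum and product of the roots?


For an^2+bn+c=0: sum = -b/a, product = c/a.
a=3, b=-14, c=-10
Sum = -(-14)/3 = 14/3
Product = (-10)/3 = -10/3


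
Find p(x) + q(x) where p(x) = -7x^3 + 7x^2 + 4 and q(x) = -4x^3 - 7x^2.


Align terms by degree and add:
  -7x^3 + 7x^2 + 4
  -4x^3 - 7x^2
= -11x^3 + 4


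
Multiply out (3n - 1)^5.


Expand (3n - 1)^5 by repeated multiplication:
  (3n - 1)^2 = 9n^2 - 6n + 1
  (3n - 1)^3 = 27n^3 - 27n^2 + 9n - 1
  (3n - 1)^4 = 81n^4 - 108n^3 + 54n^2 - 12n + 1
= 243n^5 - 405n^4 + 270n^3 - 90n^2 + 15n - 1


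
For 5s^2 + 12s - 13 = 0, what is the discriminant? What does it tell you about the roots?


D = b^2 - 4ac = (12)^2 - 4(5)(-13) = 144 + 260 = 404
Since D > 0: two distinct irrational roots


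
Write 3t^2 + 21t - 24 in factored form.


Roots satisfy r1 + r2 = -b/a = -7 and r1*r2 = c/a = -8.
So r1 = 1, r2 = -8.
3t^2 + 21t - 24 = 3(t - r1)(t - r2) = 3(t - 1)(t + 8)


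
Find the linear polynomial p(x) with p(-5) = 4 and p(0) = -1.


p(x) = mx + b. Using p(-5)=4, p(0)=-1:
m = (4 + 1)/(-5) = 5/-5 = -1
b = 4 - m*(-5) = 4 - 5 = -1
p(x) = -x - 1


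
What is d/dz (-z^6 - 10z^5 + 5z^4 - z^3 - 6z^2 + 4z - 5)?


Apply the power rule term by term:
  d/dz(-z^6) = -6z^5
  d/dz(-10z^5) = -50z^4
  d/dz(5z^4) = 20z^3
  d/dz(-z^3) = -3z^2
  d/dz(-6z^2) = -12z
  d/dz(4z) = 4
  d/dz(-5) = 0
p'(z) = -6z^5 - 50z^4 + 20z^3 - 3z^2 - 12z + 4


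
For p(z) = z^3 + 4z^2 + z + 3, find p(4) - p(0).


p(4) = 135
p(0) = 3
p(4) - p(0) = 135 - 3 = 132


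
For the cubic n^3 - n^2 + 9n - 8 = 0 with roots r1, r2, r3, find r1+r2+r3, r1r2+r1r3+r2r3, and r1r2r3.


Monic cubic n^3+bn^2+cn+d=0: sum=-b, pairwise sum=c, product=-d.
b=-1, c=9, d=-8
r1+r2+r3 = 1
r1r2+r1r3+r2r3 = 9
r1r2r3 = 8


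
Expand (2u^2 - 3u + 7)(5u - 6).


Distribute each term of the first polynomial:
  (2u^2)(5u - 6) = 10u^3 - 12u^2
  (-3u)(5u - 6) = -15u^2 + 18u
  (7)(5u - 6) = 35u - 42
Sum: 10u^3 - 27u^2 + 53u - 42


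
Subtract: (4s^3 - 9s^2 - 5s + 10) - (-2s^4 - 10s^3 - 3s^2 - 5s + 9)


Distribute the minus sign:
  (4s^3 - 9s^2 - 5s + 10)
- (-2s^4 - 10s^3 - 3s^2 - 5s + 9)
Negate second polynomial: 2s^4 + 10s^3 + 3s^2 + 5s - 9
Add: 2s^4 + 14s^3 - 6s^2 + 1


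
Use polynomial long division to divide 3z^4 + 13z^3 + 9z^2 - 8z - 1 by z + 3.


(3z^4 + 13z^3 + 9z^2 - 8z - 1) / (z + 3)
Step 1: 3z^3 * (z + 3) = 3z^4 + 9z^3; subtract.
Step 2: 4z^2 * (z + 3) = 4z^3 + 12z^2; subtract.
Step 3: -3z * (z + 3) = -3z^2 - 9z; subtract.
Step 4: 1 * (z + 3) = z + 3; subtract.
Quotient: 3z^3 + 4z^2 - 3z + 1, Remainder: -4


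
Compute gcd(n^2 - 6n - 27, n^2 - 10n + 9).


Factor each:
  n^2 - 6n - 27 = (n - 9)(n + 3)
  n^2 - 10n + 9 = (n - 9)(n - 1)
Common monic factor: n - 9


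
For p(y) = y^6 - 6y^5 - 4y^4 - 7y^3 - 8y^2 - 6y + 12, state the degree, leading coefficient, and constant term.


Highest power of y is 6, with coefficient 1. Constant term is 12.
Degree = 6, leading coefficient = 1, constant term = 12


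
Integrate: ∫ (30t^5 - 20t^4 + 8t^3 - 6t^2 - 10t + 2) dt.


Reverse power rule on each term:
  ∫ 30t^5 dt = 5t^6
  ∫ -20t^4 dt = -4t^5
  ∫ 8t^3 dt = 2t^4
  ∫ -6t^2 dt = -2t^3
  ∫ -10t dt = -5t^2
  ∫ 2 dt = 2t
F(t) = 5t^6 - 4t^5 + 2t^4 - 2t^3 - 5t^2 + 2t + C


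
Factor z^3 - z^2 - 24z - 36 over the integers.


Try integer roots (divisors of -36). z=6: p(6)=0.
Divide out (z - 6): quotient is z^2 + 5z + 6.
Factor the quadratic: (z + 3)(z + 2)
Result: (z - 6)(z + 3)(z + 2)


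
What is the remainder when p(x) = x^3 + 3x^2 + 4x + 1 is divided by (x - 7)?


By the Remainder Theorem, the remainder equals p(7):
  1*(7)^3 = 343
  3*(7)^2 = 147
  4*(7)^1 = 28
  constant: 1
Sum: 343 + 147 + 28 + 1 = 519


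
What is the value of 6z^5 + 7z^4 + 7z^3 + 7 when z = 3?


Using direct substitution:
  6 * (3)^5 = 1458
  7 * (3)^4 = 567
  7 * (3)^3 = 189
  0 * (3)^2 = 0
  0 * (3)^1 = 0
  constant: 7
Sum = 1458 + 567 + 189 + 0 + 0 + 7 = 2221


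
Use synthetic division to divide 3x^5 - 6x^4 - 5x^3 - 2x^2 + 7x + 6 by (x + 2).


Synthetic division with c = -2. Coefficients: 3, -6, -5, -2, 7, 6
Bring down 3.
  3 * -2 = -6; -6 - 6 = -12
  -12 * -2 = 24; 24 - 5 = 19
  19 * -2 = -38; -38 - 2 = -40
  -40 * -2 = 80; 80 + 7 = 87
  87 * -2 = -174; -174 + 6 = -168
Quotient: 3x^4 - 12x^3 + 19x^2 - 40x + 87, Remainder: -168


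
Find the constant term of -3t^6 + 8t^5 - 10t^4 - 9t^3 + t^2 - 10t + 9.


Read off the constant term: 9


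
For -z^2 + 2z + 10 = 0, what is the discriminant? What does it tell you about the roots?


D = b^2 - 4ac = (2)^2 - 4(-1)(10) = 4 + 40 = 44
Since D > 0: two distinct irrational roots


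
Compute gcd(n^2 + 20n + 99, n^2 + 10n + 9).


Factor each:
  n^2 + 20n + 99 = (n + 9)(n + 11)
  n^2 + 10n + 9 = (n + 9)(n + 1)
Common monic factor: n + 9


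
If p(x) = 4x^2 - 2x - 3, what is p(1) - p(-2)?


p(1) = -1
p(-2) = 17
p(1) - p(-2) = -1 - 17 = -18


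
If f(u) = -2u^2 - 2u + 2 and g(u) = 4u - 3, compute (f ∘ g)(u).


Substitute g(u) into f:
f(g(u)) = -2*(4u - 3)^2 + (-2)*(4u - 3) + 2
(4u - 3)^2 = 16u^2 - 24u + 9
Expand and combine: -32u^2 + 40u - 10


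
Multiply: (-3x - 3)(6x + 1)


Distribute each term of the first polynomial:
  (-3x)(6x + 1) = -18x^2 - 3x
  (-3)(6x + 1) = -18x - 3
Sum: -18x^2 - 21x - 3


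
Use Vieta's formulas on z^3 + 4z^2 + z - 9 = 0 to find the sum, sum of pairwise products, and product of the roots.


Monic cubic z^3+bz^2+cz+d=0: sum=-b, pairwise sum=c, product=-d.
b=4, c=1, d=-9
r1+r2+r3 = -4
r1r2+r1r3+r2r3 = 1
r1r2r3 = 9


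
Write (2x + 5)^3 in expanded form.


Expand (2x + 5)^3 by repeated multiplication:
  (2x + 5)^2 = 4x^2 + 20x + 25
= 8x^3 + 60x^2 + 150x + 125


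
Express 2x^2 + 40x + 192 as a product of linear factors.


Roots satisfy r1 + r2 = -b/a = -20 and r1*r2 = c/a = 96.
So r1 = -12, r2 = -8.
2x^2 + 40x + 192 = 2(x - r1)(x - r2) = 2(x + 12)(x + 8)


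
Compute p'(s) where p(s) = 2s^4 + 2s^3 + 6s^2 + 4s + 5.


Apply the power rule term by term:
  d/ds(2s^4) = 8s^3
  d/ds(2s^3) = 6s^2
  d/ds(6s^2) = 12s
  d/ds(4s) = 4
  d/ds(5) = 0
p'(s) = 8s^3 + 6s^2 + 12s + 4


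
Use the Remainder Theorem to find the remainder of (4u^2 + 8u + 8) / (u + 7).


By the Remainder Theorem, the remainder equals p(-7):
  4*(-7)^2 = 196
  8*(-7)^1 = -56
  constant: 8
Sum: 196 - 56 + 8 = 148


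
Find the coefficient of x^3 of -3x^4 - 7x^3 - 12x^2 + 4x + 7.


Read off the coefficient of x^3: -7


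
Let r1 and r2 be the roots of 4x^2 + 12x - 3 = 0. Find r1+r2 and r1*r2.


For ax^2+bx+c=0: sum = -b/a, product = c/a.
a=4, b=12, c=-3
Sum = -(12)/4 = -3
Product = (-3)/4 = -3/4


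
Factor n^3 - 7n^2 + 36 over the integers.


Try integer roots (divisors of 36). n=6: p(6)=0.
Divide out (n - 6): quotient is n^2 - n - 6.
Factor the quadratic: (n + 2)(n - 3)
Result: (n - 6)(n + 2)(n - 3)


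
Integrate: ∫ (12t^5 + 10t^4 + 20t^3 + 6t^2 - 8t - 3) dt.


Reverse power rule on each term:
  ∫ 12t^5 dt = 2t^6
  ∫ 10t^4 dt = 2t^5
  ∫ 20t^3 dt = 5t^4
  ∫ 6t^2 dt = 2t^3
  ∫ -8t dt = -4t^2
  ∫ -3 dt = -3t
F(t) = 2t^6 + 2t^5 + 5t^4 + 2t^3 - 4t^2 - 3t + C


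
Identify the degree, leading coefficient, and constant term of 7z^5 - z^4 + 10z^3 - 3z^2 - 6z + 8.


Highest power of z is 5, with coefficient 7. Constant term is 8.
Degree = 5, leading coefficient = 7, constant term = 8


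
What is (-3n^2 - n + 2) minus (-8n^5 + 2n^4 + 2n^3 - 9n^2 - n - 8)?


Distribute the minus sign:
  (-3n^2 - n + 2)
- (-8n^5 + 2n^4 + 2n^3 - 9n^2 - n - 8)
Negate second polynomial: 8n^5 - 2n^4 - 2n^3 + 9n^2 + n + 8
Add: 8n^5 - 2n^4 - 2n^3 + 6n^2 + 10


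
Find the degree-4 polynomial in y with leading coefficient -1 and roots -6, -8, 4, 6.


p(y) = -(y + 6)(y + 8)(y - 4)(y - 6)
Expand: -y^4 - 4y^3 + 68y^2 + 144y - 1152


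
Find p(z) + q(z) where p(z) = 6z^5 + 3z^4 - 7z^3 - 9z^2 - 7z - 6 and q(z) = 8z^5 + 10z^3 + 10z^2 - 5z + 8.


Align terms by degree and add:
  6z^5 + 3z^4 - 7z^3 - 9z^2 - 7z - 6
+ 8z^5 + 10z^3 + 10z^2 - 5z + 8
= 14z^5 + 3z^4 + 3z^3 + z^2 - 12z + 2


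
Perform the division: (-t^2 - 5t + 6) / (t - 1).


(-t^2 - 5t + 6) / (t - 1)
Step 1: -t * (t - 1) = -t^2 + t; subtract.
Step 2: -6 * (t - 1) = -6t + 6; subtract.
Quotient: -t - 6, Remainder: 0


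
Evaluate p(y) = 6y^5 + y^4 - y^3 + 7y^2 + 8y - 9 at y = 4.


Using direct substitution:
  6 * (4)^5 = 6144
  1 * (4)^4 = 256
  -1 * (4)^3 = -64
  7 * (4)^2 = 112
  8 * (4)^1 = 32
  constant: -9
Sum = 6144 + 256 - 64 + 112 + 32 - 9 = 6471


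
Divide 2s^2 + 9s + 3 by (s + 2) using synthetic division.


Synthetic division with c = -2. Coefficients: 2, 9, 3
Bring down 2.
  2 * -2 = -4; -4 + 9 = 5
  5 * -2 = -10; -10 + 3 = -7
Quotient: 2s + 5, Remainder: -7


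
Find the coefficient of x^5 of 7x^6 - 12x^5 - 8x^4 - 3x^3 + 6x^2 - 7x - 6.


Read off the coefficient of x^5: -12


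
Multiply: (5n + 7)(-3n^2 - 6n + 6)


Distribute each term of the first polynomial:
  (5n)(-3n^2 - 6n + 6) = -15n^3 - 30n^2 + 30n
  (7)(-3n^2 - 6n + 6) = -21n^2 - 42n + 42
Sum: -15n^3 - 51n^2 - 12n + 42


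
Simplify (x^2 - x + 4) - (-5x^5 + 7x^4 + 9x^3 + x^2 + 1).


Distribute the minus sign:
  (x^2 - x + 4)
- (-5x^5 + 7x^4 + 9x^3 + x^2 + 1)
Negate second polynomial: 5x^5 - 7x^4 - 9x^3 - x^2 - 1
Add: 5x^5 - 7x^4 - 9x^3 - x + 3


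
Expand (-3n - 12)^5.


Expand (-3n - 12)^5 by repeated multiplication:
  (-3n - 12)^2 = 9n^2 + 72n + 144
  (-3n - 12)^3 = -27n^3 - 324n^2 - 1296n - 1728
  (-3n - 12)^4 = 81n^4 + 1296n^3 + 7776n^2 + 20736n + 20736
= -243n^5 - 4860n^4 - 38880n^3 - 155520n^2 - 311040n - 248832


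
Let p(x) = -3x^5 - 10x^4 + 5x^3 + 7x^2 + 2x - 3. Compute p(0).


Using direct substitution:
  -3 * (0)^5 = 0
  -10 * (0)^4 = 0
  5 * (0)^3 = 0
  7 * (0)^2 = 0
  2 * (0)^1 = 0
  constant: -3
Sum = 0 + 0 + 0 + 0 + 0 - 3 = -3


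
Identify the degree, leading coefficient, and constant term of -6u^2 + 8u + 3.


Highest power of u is 2, with coefficient -6. Constant term is 3.
Degree = 2, leading coefficient = -6, constant term = 3


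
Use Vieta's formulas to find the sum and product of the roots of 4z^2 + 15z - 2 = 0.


For az^2+bz+c=0: sum = -b/a, product = c/a.
a=4, b=15, c=-2
Sum = -(15)/4 = -15/4
Product = (-2)/4 = -1/2


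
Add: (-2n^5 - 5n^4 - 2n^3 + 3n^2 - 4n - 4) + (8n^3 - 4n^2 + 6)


Align terms by degree and add:
  -2n^5 - 5n^4 - 2n^3 + 3n^2 - 4n - 4
+ 8n^3 - 4n^2 + 6
= -2n^5 - 5n^4 + 6n^3 - n^2 - 4n + 2


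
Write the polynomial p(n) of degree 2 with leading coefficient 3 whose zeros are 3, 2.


p(n) = 3(n - 3)(n - 2)
Expand: 3n^2 - 15n + 18


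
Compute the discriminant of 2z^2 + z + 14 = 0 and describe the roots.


D = b^2 - 4ac = (1)^2 - 4(2)(14) = 1 - 112 = -111
Since D < 0: two complex conjugate roots (no real roots)


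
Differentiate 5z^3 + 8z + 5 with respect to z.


Apply the power rule term by term:
  d/dz(5z^3) = 15z^2
  d/dz(8z) = 8
  d/dz(5) = 0
p'(z) = 15z^2 + 8


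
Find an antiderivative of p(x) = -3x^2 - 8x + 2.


Reverse power rule on each term:
  ∫ -3x^2 dx = -x^3
  ∫ -8x dx = -4x^2
  ∫ 2 dx = 2x
F(x) = -x^3 - 4x^2 + 2x + C


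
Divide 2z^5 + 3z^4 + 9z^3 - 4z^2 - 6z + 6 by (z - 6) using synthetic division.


Synthetic division with c = 6. Coefficients: 2, 3, 9, -4, -6, 6
Bring down 2.
  2 * 6 = 12; 12 + 3 = 15
  15 * 6 = 90; 90 + 9 = 99
  99 * 6 = 594; 594 - 4 = 590
  590 * 6 = 3540; 3540 - 6 = 3534
  3534 * 6 = 21204; 21204 + 6 = 21210
Quotient: 2z^4 + 15z^3 + 99z^2 + 590z + 3534, Remainder: 21210


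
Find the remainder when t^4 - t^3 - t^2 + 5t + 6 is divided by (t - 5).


By the Remainder Theorem, the remainder equals p(5):
  1*(5)^4 = 625
  -1*(5)^3 = -125
  -1*(5)^2 = -25
  5*(5)^1 = 25
  constant: 6
Sum: 625 - 125 - 25 + 25 + 6 = 506


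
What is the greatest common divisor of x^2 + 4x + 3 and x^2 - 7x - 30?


Factor each:
  x^2 + 4x + 3 = (x + 3)(x + 1)
  x^2 - 7x - 30 = (x + 3)(x - 10)
Common monic factor: x + 3


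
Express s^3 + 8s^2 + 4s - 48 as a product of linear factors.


Try integer roots (divisors of -48). s=2: p(2)=0.
Divide out (s - 2): quotient is s^2 + 10s + 24.
Factor the quadratic: (s + 6)(s + 4)
Result: (s - 2)(s + 6)(s + 4)


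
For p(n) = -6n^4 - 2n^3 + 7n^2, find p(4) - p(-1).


p(4) = -1552
p(-1) = 3
p(4) - p(-1) = -1552 - 3 = -1555


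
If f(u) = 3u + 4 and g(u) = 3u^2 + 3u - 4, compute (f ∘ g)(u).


Substitute g(u) into f:
f(g(u)) = 3*(3u^2 + 3u - 4) + 4
Expand and combine: 9u^2 + 9u - 8


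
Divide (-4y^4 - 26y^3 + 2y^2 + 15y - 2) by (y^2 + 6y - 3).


(-4y^4 - 26y^3 + 2y^2 + 15y - 2) / (y^2 + 6y - 3)
Step 1: -4y^2 * (y^2 + 6y - 3) = -4y^4 - 24y^3 + 12y^2; subtract.
Step 2: -2y * (y^2 + 6y - 3) = -2y^3 - 12y^2 + 6y; subtract.
Step 3: 2 * (y^2 + 6y - 3) = 2y^2 + 12y - 6; subtract.
Quotient: -4y^2 - 2y + 2, Remainder: -3y + 4


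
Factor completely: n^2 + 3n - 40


Roots satisfy r1 + r2 = -b/a = -3 and r1*r2 = c/a = -40.
So r1 = -8, r2 = 5.
n^2 + 3n - 40 = (n - r1)(n - r2) = (n + 8)(n - 5)


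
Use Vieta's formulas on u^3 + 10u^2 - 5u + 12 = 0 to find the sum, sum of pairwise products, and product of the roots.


Monic cubic u^3+bu^2+cu+d=0: sum=-b, pairwise sum=c, product=-d.
b=10, c=-5, d=12
r1+r2+r3 = -10
r1r2+r1r3+r2r3 = -5
r1r2r3 = -12


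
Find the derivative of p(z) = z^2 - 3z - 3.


Apply the power rule term by term:
  d/dz(z^2) = 2z
  d/dz(-3z) = -3
  d/dz(-3) = 0
p'(z) = 2z - 3


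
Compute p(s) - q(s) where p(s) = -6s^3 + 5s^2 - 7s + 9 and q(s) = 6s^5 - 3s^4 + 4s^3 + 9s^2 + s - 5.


Distribute the minus sign:
  (-6s^3 + 5s^2 - 7s + 9)
- (6s^5 - 3s^4 + 4s^3 + 9s^2 + s - 5)
Negate second polynomial: -6s^5 + 3s^4 - 4s^3 - 9s^2 - s + 5
Add: -6s^5 + 3s^4 - 10s^3 - 4s^2 - 8s + 14


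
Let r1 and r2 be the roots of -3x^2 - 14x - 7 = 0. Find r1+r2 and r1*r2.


For ax^2+bx+c=0: sum = -b/a, product = c/a.
a=-3, b=-14, c=-7
Sum = -(-14)/-3 = -14/3
Product = (-7)/-3 = 7/3


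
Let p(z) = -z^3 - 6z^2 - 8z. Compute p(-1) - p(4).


p(-1) = 3
p(4) = -192
p(-1) - p(4) = 3 + 192 = 195


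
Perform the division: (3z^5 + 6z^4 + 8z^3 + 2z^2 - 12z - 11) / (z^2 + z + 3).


(3z^5 + 6z^4 + 8z^3 + 2z^2 - 12z - 11) / (z^2 + z + 3)
Step 1: 3z^3 * (z^2 + z + 3) = 3z^5 + 3z^4 + 9z^3; subtract.
Step 2: 3z^2 * (z^2 + z + 3) = 3z^4 + 3z^3 + 9z^2; subtract.
Step 3: -4z * (z^2 + z + 3) = -4z^3 - 4z^2 - 12z; subtract.
Step 4: -3 * (z^2 + z + 3) = -3z^2 - 3z - 9; subtract.
Quotient: 3z^3 + 3z^2 - 4z - 3, Remainder: 3z - 2


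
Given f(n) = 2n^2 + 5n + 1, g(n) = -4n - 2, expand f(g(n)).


Substitute g(n) into f:
f(g(n)) = 2*(-4n - 2)^2 + 5*(-4n - 2) + 1
(-4n - 2)^2 = 16n^2 + 16n + 4
Expand and combine: 32n^2 + 12n - 1


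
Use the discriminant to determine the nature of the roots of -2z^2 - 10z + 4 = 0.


D = b^2 - 4ac = (-10)^2 - 4(-2)(4) = 100 + 32 = 132
Since D > 0: two distinct irrational roots


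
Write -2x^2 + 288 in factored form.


Roots satisfy r1 + r2 = -b/a = 0 and r1*r2 = c/a = -144.
So r1 = -12, r2 = 12.
-2x^2 + 288 = -2(x - r1)(x - r2) = -2(x + 12)(x - 12)


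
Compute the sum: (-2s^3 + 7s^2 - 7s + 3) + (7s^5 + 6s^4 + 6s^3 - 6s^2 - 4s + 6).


Align terms by degree and add:
  -2s^3 + 7s^2 - 7s + 3
+ 7s^5 + 6s^4 + 6s^3 - 6s^2 - 4s + 6
= 7s^5 + 6s^4 + 4s^3 + s^2 - 11s + 9


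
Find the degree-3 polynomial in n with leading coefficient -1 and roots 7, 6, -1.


p(n) = -(n - 7)(n - 6)(n + 1)
Expand: -n^3 + 12n^2 - 29n - 42


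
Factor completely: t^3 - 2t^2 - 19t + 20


Try integer roots (divisors of 20). t=5: p(5)=0.
Divide out (t - 5): quotient is t^2 + 3t - 4.
Factor the quadratic: (t + 4)(t - 1)
Result: (t - 5)(t + 4)(t - 1)


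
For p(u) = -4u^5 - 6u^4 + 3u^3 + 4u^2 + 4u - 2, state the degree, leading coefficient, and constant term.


Highest power of u is 5, with coefficient -4. Constant term is -2.
Degree = 5, leading coefficient = -4, constant term = -2


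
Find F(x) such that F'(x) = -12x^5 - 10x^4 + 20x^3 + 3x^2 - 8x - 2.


Reverse power rule on each term:
  ∫ -12x^5 dx = -2x^6
  ∫ -10x^4 dx = -2x^5
  ∫ 20x^3 dx = 5x^4
  ∫ 3x^2 dx = x^3
  ∫ -8x dx = -4x^2
  ∫ -2 dx = -2x
F(x) = -2x^6 - 2x^5 + 5x^4 + x^3 - 4x^2 - 2x + C


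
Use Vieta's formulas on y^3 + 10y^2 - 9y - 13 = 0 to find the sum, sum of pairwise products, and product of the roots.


Monic cubic y^3+by^2+cy+d=0: sum=-b, pairwise sum=c, product=-d.
b=10, c=-9, d=-13
r1+r2+r3 = -10
r1r2+r1r3+r2r3 = -9
r1r2r3 = 13


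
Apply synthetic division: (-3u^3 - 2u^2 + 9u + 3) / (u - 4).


Synthetic division with c = 4. Coefficients: -3, -2, 9, 3
Bring down -3.
  -3 * 4 = -12; -12 - 2 = -14
  -14 * 4 = -56; -56 + 9 = -47
  -47 * 4 = -188; -188 + 3 = -185
Quotient: -3u^2 - 14u - 47, Remainder: -185


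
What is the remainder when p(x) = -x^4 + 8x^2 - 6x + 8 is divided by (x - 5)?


By the Remainder Theorem, the remainder equals p(5):
  -1*(5)^4 = -625
  0*(5)^3 = 0
  8*(5)^2 = 200
  -6*(5)^1 = -30
  constant: 8
Sum: -625 + 0 + 200 - 30 + 8 = -447


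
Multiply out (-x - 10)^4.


Expand (-x - 10)^4 by repeated multiplication:
  (-x - 10)^2 = x^2 + 20x + 100
  (-x - 10)^3 = -x^3 - 30x^2 - 300x - 1000
= x^4 + 40x^3 + 600x^2 + 4000x + 10000


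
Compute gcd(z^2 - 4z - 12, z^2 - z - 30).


Factor each:
  z^2 - 4z - 12 = (z - 6)(z + 2)
  z^2 - z - 30 = (z - 6)(z + 5)
Common monic factor: z - 6


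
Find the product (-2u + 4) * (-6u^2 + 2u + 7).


Distribute each term of the first polynomial:
  (-2u)(-6u^2 + 2u + 7) = 12u^3 - 4u^2 - 14u
  (4)(-6u^2 + 2u + 7) = -24u^2 + 8u + 28
Sum: 12u^3 - 28u^2 - 6u + 28


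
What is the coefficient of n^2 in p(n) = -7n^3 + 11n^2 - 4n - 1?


Read off the coefficient of n^2: 11


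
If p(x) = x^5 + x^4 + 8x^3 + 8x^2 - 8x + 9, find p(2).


Using direct substitution:
  1 * (2)^5 = 32
  1 * (2)^4 = 16
  8 * (2)^3 = 64
  8 * (2)^2 = 32
  -8 * (2)^1 = -16
  constant: 9
Sum = 32 + 16 + 64 + 32 - 16 + 9 = 137


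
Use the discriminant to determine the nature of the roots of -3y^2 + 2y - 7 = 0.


D = b^2 - 4ac = (2)^2 - 4(-3)(-7) = 4 - 84 = -80
Since D < 0: two complex conjugate roots (no real roots)


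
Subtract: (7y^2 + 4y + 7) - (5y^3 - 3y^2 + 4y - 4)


Distribute the minus sign:
  (7y^2 + 4y + 7)
- (5y^3 - 3y^2 + 4y - 4)
Negate second polynomial: -5y^3 + 3y^2 - 4y + 4
Add: -5y^3 + 10y^2 + 11


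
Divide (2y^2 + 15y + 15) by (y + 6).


(2y^2 + 15y + 15) / (y + 6)
Step 1: 2y * (y + 6) = 2y^2 + 12y; subtract.
Step 2: 3 * (y + 6) = 3y + 18; subtract.
Quotient: 2y + 3, Remainder: -3


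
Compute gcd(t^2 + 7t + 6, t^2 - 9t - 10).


Factor each:
  t^2 + 7t + 6 = (t + 1)(t + 6)
  t^2 - 9t - 10 = (t + 1)(t - 10)
Common monic factor: t + 1


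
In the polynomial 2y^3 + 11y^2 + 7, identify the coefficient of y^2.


Read off the coefficient of y^2: 11


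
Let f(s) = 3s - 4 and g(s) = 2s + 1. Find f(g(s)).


Substitute g(s) into f:
f(g(s)) = 3*(2s + 1) + (-4)
Expand and combine: 6s - 1


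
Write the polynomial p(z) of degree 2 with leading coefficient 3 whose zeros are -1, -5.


p(z) = 3(z + 1)(z + 5)
Expand: 3z^2 + 18z + 15


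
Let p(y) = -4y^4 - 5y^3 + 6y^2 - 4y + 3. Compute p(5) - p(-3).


p(5) = -2992
p(-3) = -120
p(5) - p(-3) = -2992 + 120 = -2872


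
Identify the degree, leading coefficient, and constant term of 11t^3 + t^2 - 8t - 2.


Highest power of t is 3, with coefficient 11. Constant term is -2.
Degree = 3, leading coefficient = 11, constant term = -2


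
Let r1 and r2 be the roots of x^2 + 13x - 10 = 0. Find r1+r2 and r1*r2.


For ax^2+bx+c=0: sum = -b/a, product = c/a.
a=1, b=13, c=-10
Sum = -(13)/1 = -13
Product = (-10)/1 = -10


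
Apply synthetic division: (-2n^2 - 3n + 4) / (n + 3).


Synthetic division with c = -3. Coefficients: -2, -3, 4
Bring down -2.
  -2 * -3 = 6; 6 - 3 = 3
  3 * -3 = -9; -9 + 4 = -5
Quotient: -2n + 3, Remainder: -5


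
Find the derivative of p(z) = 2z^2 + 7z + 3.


Apply the power rule term by term:
  d/dz(2z^2) = 4z
  d/dz(7z) = 7
  d/dz(3) = 0
p'(z) = 4z + 7


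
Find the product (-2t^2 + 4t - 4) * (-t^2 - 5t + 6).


Distribute each term of the first polynomial:
  (-2t^2)(-t^2 - 5t + 6) = 2t^4 + 10t^3 - 12t^2
  (4t)(-t^2 - 5t + 6) = -4t^3 - 20t^2 + 24t
  (-4)(-t^2 - 5t + 6) = 4t^2 + 20t - 24
Sum: 2t^4 + 6t^3 - 28t^2 + 44t - 24


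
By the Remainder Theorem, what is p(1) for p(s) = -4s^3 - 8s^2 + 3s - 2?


By the Remainder Theorem, the remainder equals p(1):
  -4*(1)^3 = -4
  -8*(1)^2 = -8
  3*(1)^1 = 3
  constant: -2
Sum: -4 - 8 + 3 - 2 = -11


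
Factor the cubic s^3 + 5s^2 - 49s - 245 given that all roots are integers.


Try integer roots (divisors of -245). s=-5: p(-5)=0.
Divide out (s + 5): quotient is s^2 - 49.
Factor the quadratic: (s + 7)(s - 7)
Result: (s + 5)(s + 7)(s - 7)


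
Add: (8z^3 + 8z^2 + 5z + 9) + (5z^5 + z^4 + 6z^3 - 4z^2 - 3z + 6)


Align terms by degree and add:
  8z^3 + 8z^2 + 5z + 9
+ 5z^5 + z^4 + 6z^3 - 4z^2 - 3z + 6
= 5z^5 + z^4 + 14z^3 + 4z^2 + 2z + 15


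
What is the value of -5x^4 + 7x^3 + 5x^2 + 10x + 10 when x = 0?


Using direct substitution:
  -5 * (0)^4 = 0
  7 * (0)^3 = 0
  5 * (0)^2 = 0
  10 * (0)^1 = 0
  constant: 10
Sum = 0 + 0 + 0 + 0 + 10 = 10


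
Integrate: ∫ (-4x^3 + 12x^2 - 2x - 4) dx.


Reverse power rule on each term:
  ∫ -4x^3 dx = -x^4
  ∫ 12x^2 dx = 4x^3
  ∫ -2x dx = -x^2
  ∫ -4 dx = -4x
F(x) = -x^4 + 4x^3 - x^2 - 4x + C


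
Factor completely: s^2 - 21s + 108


Roots satisfy r1 + r2 = -b/a = 21 and r1*r2 = c/a = 108.
So r1 = 12, r2 = 9.
s^2 - 21s + 108 = (s - r1)(s - r2) = (s - 12)(s - 9)


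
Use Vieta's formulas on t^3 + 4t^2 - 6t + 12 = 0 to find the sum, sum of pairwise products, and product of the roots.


Monic cubic t^3+bt^2+ct+d=0: sum=-b, pairwise sum=c, product=-d.
b=4, c=-6, d=12
r1+r2+r3 = -4
r1r2+r1r3+r2r3 = -6
r1r2r3 = -12


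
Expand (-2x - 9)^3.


Expand (-2x - 9)^3 by repeated multiplication:
  (-2x - 9)^2 = 4x^2 + 36x + 81
= -8x^3 - 108x^2 - 486x - 729


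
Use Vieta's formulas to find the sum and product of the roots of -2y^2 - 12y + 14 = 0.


For ay^2+by+c=0: sum = -b/a, product = c/a.
a=-2, b=-12, c=14
Sum = -(-12)/-2 = -6
Product = (14)/-2 = -7


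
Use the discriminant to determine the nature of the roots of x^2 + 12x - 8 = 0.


D = b^2 - 4ac = (12)^2 - 4(1)(-8) = 144 + 32 = 176
Since D > 0: two distinct irrational roots


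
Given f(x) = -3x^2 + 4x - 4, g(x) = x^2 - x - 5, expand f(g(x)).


Substitute g(x) into f:
f(g(x)) = -3*(x^2 - x - 5)^2 + 4*(x^2 - x - 5) + (-4)
(x^2 - x - 5)^2 = x^4 - 2x^3 - 9x^2 + 10x + 25
Expand and combine: -3x^4 + 6x^3 + 31x^2 - 34x - 99


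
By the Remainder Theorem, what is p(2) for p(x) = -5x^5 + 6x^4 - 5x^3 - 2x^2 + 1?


By the Remainder Theorem, the remainder equals p(2):
  -5*(2)^5 = -160
  6*(2)^4 = 96
  -5*(2)^3 = -40
  -2*(2)^2 = -8
  0*(2)^1 = 0
  constant: 1
Sum: -160 + 96 - 40 - 8 + 0 + 1 = -111


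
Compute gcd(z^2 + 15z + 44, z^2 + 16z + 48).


Factor each:
  z^2 + 15z + 44 = (z + 4)(z + 11)
  z^2 + 16z + 48 = (z + 4)(z + 12)
Common monic factor: z + 4


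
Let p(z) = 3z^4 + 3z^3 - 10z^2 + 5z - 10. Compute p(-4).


Using direct substitution:
  3 * (-4)^4 = 768
  3 * (-4)^3 = -192
  -10 * (-4)^2 = -160
  5 * (-4)^1 = -20
  constant: -10
Sum = 768 - 192 - 160 - 20 - 10 = 386


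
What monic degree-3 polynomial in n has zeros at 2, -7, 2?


p(n) = (n - 2)(n + 7)(n - 2)
Expand: n^3 + 3n^2 - 24n + 28


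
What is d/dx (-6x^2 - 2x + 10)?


Apply the power rule term by term:
  d/dx(-6x^2) = -12x
  d/dx(-2x) = -2
  d/dx(10) = 0
p'(x) = -12x - 2


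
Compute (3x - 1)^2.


Expand (3x - 1)^2 by repeated multiplication:
= 9x^2 - 6x + 1


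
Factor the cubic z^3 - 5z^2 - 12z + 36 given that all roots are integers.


Try integer roots (divisors of 36). z=-3: p(-3)=0.
Divide out (z + 3): quotient is z^2 - 8z + 12.
Factor the quadratic: (z - 6)(z - 2)
Result: (z + 3)(z - 6)(z - 2)


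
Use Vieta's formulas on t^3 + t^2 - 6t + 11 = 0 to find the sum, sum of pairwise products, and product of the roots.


Monic cubic t^3+bt^2+ct+d=0: sum=-b, pairwise sum=c, product=-d.
b=1, c=-6, d=11
r1+r2+r3 = -1
r1r2+r1r3+r2r3 = -6
r1r2r3 = -11


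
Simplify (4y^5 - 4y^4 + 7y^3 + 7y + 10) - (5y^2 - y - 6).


Distribute the minus sign:
  (4y^5 - 4y^4 + 7y^3 + 7y + 10)
- (5y^2 - y - 6)
Negate second polynomial: -5y^2 + y + 6
Add: 4y^5 - 4y^4 + 7y^3 - 5y^2 + 8y + 16


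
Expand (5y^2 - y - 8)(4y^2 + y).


Distribute each term of the first polynomial:
  (5y^2)(4y^2 + y) = 20y^4 + 5y^3
  (-y)(4y^2 + y) = -4y^3 - y^2
  (-8)(4y^2 + y) = -32y^2 - 8y
Sum: 20y^4 + y^3 - 33y^2 - 8y


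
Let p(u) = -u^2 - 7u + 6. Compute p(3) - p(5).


p(3) = -24
p(5) = -54
p(3) - p(5) = -24 + 54 = 30


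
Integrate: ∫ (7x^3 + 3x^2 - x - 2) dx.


Reverse power rule on each term:
  ∫ 7x^3 dx = (7/4)x^4
  ∫ 3x^2 dx = x^3
  ∫ -x dx = -(1/2)x^2
  ∫ -2 dx = -2x
F(x) = (7/4)x^4 + x^3 - (1/2)x^2 - 2x + C


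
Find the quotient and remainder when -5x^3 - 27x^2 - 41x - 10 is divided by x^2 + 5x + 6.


(-5x^3 - 27x^2 - 41x - 10) / (x^2 + 5x + 6)
Step 1: -5x * (x^2 + 5x + 6) = -5x^3 - 25x^2 - 30x; subtract.
Step 2: -2 * (x^2 + 5x + 6) = -2x^2 - 10x - 12; subtract.
Quotient: -5x - 2, Remainder: -x + 2


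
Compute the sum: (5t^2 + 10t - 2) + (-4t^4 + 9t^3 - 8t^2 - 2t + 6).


Align terms by degree and add:
  5t^2 + 10t - 2
  -4t^4 + 9t^3 - 8t^2 - 2t + 6
= -4t^4 + 9t^3 - 3t^2 + 8t + 4


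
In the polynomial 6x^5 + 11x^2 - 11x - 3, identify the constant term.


Read off the constant term: -3


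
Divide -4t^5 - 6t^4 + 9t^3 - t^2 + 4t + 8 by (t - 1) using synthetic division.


Synthetic division with c = 1. Coefficients: -4, -6, 9, -1, 4, 8
Bring down -4.
  -4 * 1 = -4; -4 - 6 = -10
  -10 * 1 = -10; -10 + 9 = -1
  -1 * 1 = -1; -1 - 1 = -2
  -2 * 1 = -2; -2 + 4 = 2
  2 * 1 = 2; 2 + 8 = 10
Quotient: -4t^4 - 10t^3 - t^2 - 2t + 2, Remainder: 10


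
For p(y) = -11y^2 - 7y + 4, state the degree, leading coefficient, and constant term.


Highest power of y is 2, with coefficient -11. Constant term is 4.
Degree = 2, leading coefficient = -11, constant term = 4


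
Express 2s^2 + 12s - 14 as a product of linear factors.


Roots satisfy r1 + r2 = -b/a = -6 and r1*r2 = c/a = -7.
So r1 = 1, r2 = -7.
2s^2 + 12s - 14 = 2(s - r1)(s - r2) = 2(s - 1)(s + 7)


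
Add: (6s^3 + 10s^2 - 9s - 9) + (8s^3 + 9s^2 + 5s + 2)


Align terms by degree and add:
  6s^3 + 10s^2 - 9s - 9
+ 8s^3 + 9s^2 + 5s + 2
= 14s^3 + 19s^2 - 4s - 7


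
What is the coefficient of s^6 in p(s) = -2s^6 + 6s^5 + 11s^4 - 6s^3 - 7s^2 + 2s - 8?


Read off the coefficient of s^6: -2


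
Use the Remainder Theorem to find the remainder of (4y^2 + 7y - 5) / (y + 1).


By the Remainder Theorem, the remainder equals p(-1):
  4*(-1)^2 = 4
  7*(-1)^1 = -7
  constant: -5
Sum: 4 - 7 - 5 = -8


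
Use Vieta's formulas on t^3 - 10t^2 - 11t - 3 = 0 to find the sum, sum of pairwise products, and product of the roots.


Monic cubic t^3+bt^2+ct+d=0: sum=-b, pairwise sum=c, product=-d.
b=-10, c=-11, d=-3
r1+r2+r3 = 10
r1r2+r1r3+r2r3 = -11
r1r2r3 = 3


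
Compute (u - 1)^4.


Expand (u - 1)^4 by repeated multiplication:
  (u - 1)^2 = u^2 - 2u + 1
  (u - 1)^3 = u^3 - 3u^2 + 3u - 1
= u^4 - 4u^3 + 6u^2 - 4u + 1


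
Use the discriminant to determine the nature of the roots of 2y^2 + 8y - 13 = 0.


D = b^2 - 4ac = (8)^2 - 4(2)(-13) = 64 + 104 = 168
Since D > 0: two distinct irrational roots
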